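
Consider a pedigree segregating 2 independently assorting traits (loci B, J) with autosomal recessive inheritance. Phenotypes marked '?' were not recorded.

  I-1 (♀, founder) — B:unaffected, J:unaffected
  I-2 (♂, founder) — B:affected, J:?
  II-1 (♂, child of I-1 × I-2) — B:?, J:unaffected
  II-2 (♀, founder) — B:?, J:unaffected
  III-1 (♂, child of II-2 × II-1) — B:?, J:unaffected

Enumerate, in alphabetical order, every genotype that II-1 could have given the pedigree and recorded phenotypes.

II-1 ∈ {Bb JJ, Bb Jj, bb JJ, bb Jj}

B/I-1 un ·: BB|Bb
B/I-2 aff ·: bb
B/II-1 ? I-1×I-2: Bb|bb
B/II-2 ? ·: BB|Bb|bb
B/III-1 ? II-2×II-1: BB|Bb|bb
⇒ B over [I-1,I-2,II-1,II-2,III-1]: 18 consistent
J/I-1 un ·: JJ|Jj
J/I-2 ? ·: JJ|Jj|jj
J/II-1 un I-1×I-2: JJ|Jj
J/II-2 un ·: JJ|Jj
J/III-1 un II-2×II-1: JJ|Jj
⇒ J over [I-1,I-2,II-1,II-2,III-1]: 32 consistent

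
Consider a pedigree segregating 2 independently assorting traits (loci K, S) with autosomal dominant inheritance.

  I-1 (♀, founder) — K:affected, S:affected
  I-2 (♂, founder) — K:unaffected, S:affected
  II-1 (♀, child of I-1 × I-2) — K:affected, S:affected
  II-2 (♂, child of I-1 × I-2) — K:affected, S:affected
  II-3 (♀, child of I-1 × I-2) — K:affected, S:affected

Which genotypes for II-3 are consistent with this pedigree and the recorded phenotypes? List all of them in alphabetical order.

K/I-1 aff ·: Kk|KK
K/I-2 un ·: kk
K/II-1 aff I-1×I-2: Kk
K/II-2 aff I-1×I-2: Kk
K/II-3 aff I-1×I-2: Kk
⇒ K over [I-1,I-2,II-1,II-2,II-3]: 2 consistent
S/I-1 aff ·: Ss|SS
S/I-2 aff ·: Ss|SS
S/II-1 aff I-1×I-2: Ss|SS
S/II-2 aff I-1×I-2: Ss|SS
S/II-3 aff I-1×I-2: Ss|SS
⇒ S over [I-1,I-2,II-1,II-2,II-3]: 25 consistent

II-3 ∈ {Kk SS, Kk Ss}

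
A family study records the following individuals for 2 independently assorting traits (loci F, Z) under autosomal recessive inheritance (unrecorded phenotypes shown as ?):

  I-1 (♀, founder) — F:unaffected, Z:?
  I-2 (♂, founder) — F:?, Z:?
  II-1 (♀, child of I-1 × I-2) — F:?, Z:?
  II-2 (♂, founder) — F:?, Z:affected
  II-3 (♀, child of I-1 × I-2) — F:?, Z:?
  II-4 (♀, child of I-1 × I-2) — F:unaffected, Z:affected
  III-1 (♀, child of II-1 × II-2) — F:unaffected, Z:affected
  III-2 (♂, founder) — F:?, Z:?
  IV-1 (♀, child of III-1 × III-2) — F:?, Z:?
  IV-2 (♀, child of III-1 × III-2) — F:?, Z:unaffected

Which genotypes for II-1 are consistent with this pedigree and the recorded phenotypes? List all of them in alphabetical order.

II-1 ∈ {FF Zz, FF zz, Ff Zz, Ff zz, ff Zz, ff zz}

F/I-1 un ·: FF|Ff
F/I-2 ? ·: FF|Ff|ff
F/II-1 ? I-1×I-2: FF|Ff|ff
F/II-2 ? ·: FF|Ff|ff
F/II-3 ? I-1×I-2: FF|Ff|ff
F/II-4 un I-1×I-2: FF|Ff
F/III-1 un II-1×II-2: FF|Ff
F/III-2 ? ·: FF|Ff|ff
F/IV-1 ? III-1×III-2: FF|Ff|ff
F/IV-2 ? III-1×III-2: FF|Ff|ff
⇒ F over [I-1,I-2,II-1,II-2,II-3,II-4,III-1,III-2,IV-1,IV-2]: 2033 consistent
Z/I-1 ? ·: Zz|zz
Z/I-2 ? ·: Zz|zz
Z/II-1 ? I-1×I-2: Zz|zz
Z/II-2 aff ·: zz
Z/II-3 ? I-1×I-2: ZZ|Zz|zz
Z/II-4 aff I-1×I-2: zz
Z/III-1 aff II-1×II-2: zz
Z/III-2 ? ·: ZZ|Zz
Z/IV-1 ? III-1×III-2: Zz|zz
Z/IV-2 un III-1×III-2: Zz
⇒ Z over [I-1,I-2,II-1,II-2,II-3,II-4,III-1,III-2,IV-1,IV-2]: 45 consistent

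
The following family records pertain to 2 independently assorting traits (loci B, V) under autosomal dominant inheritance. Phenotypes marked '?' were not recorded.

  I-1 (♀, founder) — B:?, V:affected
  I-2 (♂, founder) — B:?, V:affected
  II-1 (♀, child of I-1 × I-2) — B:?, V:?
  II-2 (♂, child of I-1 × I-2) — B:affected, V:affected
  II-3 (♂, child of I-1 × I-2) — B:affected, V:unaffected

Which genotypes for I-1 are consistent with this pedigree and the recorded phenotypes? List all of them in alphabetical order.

B/I-1 ? ·: bb|Bb|BB
B/I-2 ? ·: bb|Bb|BB
B/II-1 ? I-1×I-2: bb|Bb|BB
B/II-2 aff I-1×I-2: Bb|BB
B/II-3 aff I-1×I-2: Bb|BB
⇒ B over [I-1,I-2,II-1,II-2,II-3]: 35 consistent
V/I-1 aff ·: Vv
V/I-2 aff ·: Vv
V/II-1 ? I-1×I-2: vv|Vv|VV
V/II-2 aff I-1×I-2: Vv|VV
V/II-3 un I-1×I-2: vv
⇒ V over [I-1,I-2,II-1,II-2,II-3]: 6 consistent

I-1 ∈ {BB Vv, Bb Vv, bb Vv}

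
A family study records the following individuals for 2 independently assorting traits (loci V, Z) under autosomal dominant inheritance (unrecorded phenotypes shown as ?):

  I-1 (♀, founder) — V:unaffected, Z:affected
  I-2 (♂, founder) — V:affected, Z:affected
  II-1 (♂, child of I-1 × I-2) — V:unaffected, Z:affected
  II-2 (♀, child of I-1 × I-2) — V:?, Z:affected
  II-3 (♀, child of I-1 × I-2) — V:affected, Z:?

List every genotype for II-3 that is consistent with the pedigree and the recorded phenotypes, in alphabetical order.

II-3 ∈ {Vv ZZ, Vv Zz, Vv zz}

V/I-1 un ·: vv
V/I-2 aff ·: Vv
V/II-1 un I-1×I-2: vv
V/II-2 ? I-1×I-2: vv|Vv
V/II-3 aff I-1×I-2: Vv
⇒ V over [I-1,I-2,II-1,II-2,II-3]: 2 consistent
Z/I-1 aff ·: Zz|ZZ
Z/I-2 aff ·: Zz|ZZ
Z/II-1 aff I-1×I-2: Zz|ZZ
Z/II-2 aff I-1×I-2: Zz|ZZ
Z/II-3 ? I-1×I-2: zz|Zz|ZZ
⇒ Z over [I-1,I-2,II-1,II-2,II-3]: 29 consistent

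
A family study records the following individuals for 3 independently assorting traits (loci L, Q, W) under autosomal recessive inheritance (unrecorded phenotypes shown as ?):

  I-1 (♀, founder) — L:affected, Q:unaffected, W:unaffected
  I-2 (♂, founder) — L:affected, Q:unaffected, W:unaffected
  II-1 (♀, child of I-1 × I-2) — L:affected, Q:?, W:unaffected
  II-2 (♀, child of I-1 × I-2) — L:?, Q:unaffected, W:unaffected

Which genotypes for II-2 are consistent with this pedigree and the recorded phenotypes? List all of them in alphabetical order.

II-2 ∈ {ll QQ WW, ll QQ Ww, ll Qq WW, ll Qq Ww}

L/I-1 aff ·: ll
L/I-2 aff ·: ll
L/II-1 aff I-1×I-2: ll
L/II-2 ? I-1×I-2: ll
⇒ L over [I-1,I-2,II-1,II-2]: 1 consistent
Q/I-1 un ·: QQ|Qq
Q/I-2 un ·: QQ|Qq
Q/II-1 ? I-1×I-2: QQ|Qq|qq
Q/II-2 un I-1×I-2: QQ|Qq
⇒ Q over [I-1,I-2,II-1,II-2]: 15 consistent
W/I-1 un ·: WW|Ww
W/I-2 un ·: WW|Ww
W/II-1 un I-1×I-2: WW|Ww
W/II-2 un I-1×I-2: WW|Ww
⇒ W over [I-1,I-2,II-1,II-2]: 13 consistent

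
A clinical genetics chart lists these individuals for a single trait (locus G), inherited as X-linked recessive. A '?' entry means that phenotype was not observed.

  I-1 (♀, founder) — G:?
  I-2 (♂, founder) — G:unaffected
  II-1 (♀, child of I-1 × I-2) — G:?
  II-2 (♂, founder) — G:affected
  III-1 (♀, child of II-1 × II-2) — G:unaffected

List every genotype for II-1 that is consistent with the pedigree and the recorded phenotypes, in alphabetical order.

G/I-1 ? ·: X^GX^G|X^GX^g|X^gX^g
G/I-2 un ·: X^GY
G/II-1 ? I-1×I-2: X^GX^G|X^GX^g
G/II-2 aff ·: X^gY
G/III-1 un II-1×II-2: X^GX^g
⇒ G over [I-1,I-2,II-1,II-2,III-1]: 4 consistent

II-1 ∈ {X^GX^G, X^GX^g}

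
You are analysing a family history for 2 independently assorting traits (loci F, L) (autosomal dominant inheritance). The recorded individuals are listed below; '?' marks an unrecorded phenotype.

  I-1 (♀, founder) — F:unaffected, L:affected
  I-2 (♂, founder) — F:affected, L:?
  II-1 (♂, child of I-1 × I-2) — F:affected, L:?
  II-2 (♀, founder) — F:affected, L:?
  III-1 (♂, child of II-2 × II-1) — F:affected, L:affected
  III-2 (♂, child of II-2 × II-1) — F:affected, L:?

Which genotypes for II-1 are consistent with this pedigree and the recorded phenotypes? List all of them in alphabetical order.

F/I-1 un ·: ff
F/I-2 aff ·: Ff|FF
F/II-1 aff I-1×I-2: Ff
F/II-2 aff ·: Ff|FF
F/III-1 aff II-2×II-1: Ff|FF
F/III-2 aff II-2×II-1: Ff|FF
⇒ F over [I-1,I-2,II-1,II-2,III-1,III-2]: 16 consistent
L/I-1 aff ·: Ll|LL
L/I-2 ? ·: ll|Ll|LL
L/II-1 ? I-1×I-2: ll|Ll|LL
L/II-2 ? ·: ll|Ll|LL
L/III-1 aff II-2×II-1: Ll|LL
L/III-2 ? II-2×II-1: ll|Ll|LL
⇒ L over [I-1,I-2,II-1,II-2,III-1,III-2]: 90 consistent

II-1 ∈ {Ff LL, Ff Ll, Ff ll}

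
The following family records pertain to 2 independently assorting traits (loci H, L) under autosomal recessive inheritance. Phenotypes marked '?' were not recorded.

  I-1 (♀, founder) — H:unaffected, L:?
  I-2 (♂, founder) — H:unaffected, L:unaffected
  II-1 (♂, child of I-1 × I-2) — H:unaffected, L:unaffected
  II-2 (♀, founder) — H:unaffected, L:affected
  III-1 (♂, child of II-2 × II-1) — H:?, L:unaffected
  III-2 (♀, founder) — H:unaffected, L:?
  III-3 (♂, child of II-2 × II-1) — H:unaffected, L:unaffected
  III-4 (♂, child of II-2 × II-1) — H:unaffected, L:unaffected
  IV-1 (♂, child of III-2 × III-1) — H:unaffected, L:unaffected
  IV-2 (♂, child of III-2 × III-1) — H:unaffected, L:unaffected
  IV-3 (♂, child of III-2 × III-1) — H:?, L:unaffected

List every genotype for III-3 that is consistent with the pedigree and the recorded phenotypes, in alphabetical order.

III-3 ∈ {HH Ll, Hh Ll}

H/I-1 un ·: HH|Hh
H/I-2 un ·: HH|Hh
H/II-1 un I-1×I-2: HH|Hh
H/II-2 un ·: HH|Hh
H/III-1 ? II-2×II-1: HH|Hh|hh
H/III-2 un ·: HH|Hh
H/III-3 un II-2×II-1: HH|Hh
H/III-4 un II-2×II-1: HH|Hh
H/IV-1 un III-2×III-1: HH|Hh
H/IV-2 un III-2×III-1: HH|Hh
H/IV-3 ? III-2×III-1: HH|Hh|hh
⇒ H over [I-1,I-2,II-1,II-2,III-1,III-2,III-3,III-4,IV-1,IV-2,IV-3]: 1232 consistent
L/I-1 ? ·: LL|Ll|ll
L/I-2 un ·: LL|Ll
L/II-1 un I-1×I-2: LL|Ll
L/II-2 aff ·: ll
L/III-1 un II-2×II-1: Ll
L/III-2 ? ·: LL|Ll|ll
L/III-3 un II-2×II-1: Ll
L/III-4 un II-2×II-1: Ll
L/IV-1 un III-2×III-1: LL|Ll
L/IV-2 un III-2×III-1: LL|Ll
L/IV-3 un III-2×III-1: LL|Ll
⇒ L over [I-1,I-2,II-1,II-2,III-1,III-2,III-3,III-4,IV-1,IV-2,IV-3]: 153 consistent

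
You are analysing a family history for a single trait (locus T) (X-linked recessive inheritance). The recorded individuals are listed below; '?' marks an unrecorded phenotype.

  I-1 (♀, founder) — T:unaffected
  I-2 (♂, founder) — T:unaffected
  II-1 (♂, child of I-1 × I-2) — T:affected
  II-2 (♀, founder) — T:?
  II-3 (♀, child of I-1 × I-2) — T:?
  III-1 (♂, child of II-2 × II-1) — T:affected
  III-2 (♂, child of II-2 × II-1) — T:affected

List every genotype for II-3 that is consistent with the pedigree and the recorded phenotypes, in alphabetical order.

II-3 ∈ {X^TX^T, X^TX^t}

T/I-1 un ·: X^TX^t
T/I-2 un ·: X^TY
T/II-1 aff I-1×I-2: X^tY
T/II-2 ? ·: X^TX^t|X^tX^t
T/II-3 ? I-1×I-2: X^TX^T|X^TX^t
T/III-1 aff II-2×II-1: X^tY
T/III-2 aff II-2×II-1: X^tY
⇒ T over [I-1,I-2,II-1,II-2,II-3,III-1,III-2]: 4 consistent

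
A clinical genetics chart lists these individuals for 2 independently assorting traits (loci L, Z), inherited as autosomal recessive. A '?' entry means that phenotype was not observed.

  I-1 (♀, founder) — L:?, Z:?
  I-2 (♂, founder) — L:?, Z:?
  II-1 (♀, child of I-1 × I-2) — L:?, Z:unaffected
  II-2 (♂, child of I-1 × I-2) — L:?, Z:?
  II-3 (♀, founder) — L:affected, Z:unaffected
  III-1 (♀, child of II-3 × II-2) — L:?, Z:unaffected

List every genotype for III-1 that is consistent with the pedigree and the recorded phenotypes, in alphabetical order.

III-1 ∈ {Ll ZZ, Ll Zz, ll ZZ, ll Zz}

L/I-1 ? ·: LL|Ll|ll
L/I-2 ? ·: LL|Ll|ll
L/II-1 ? I-1×I-2: LL|Ll|ll
L/II-2 ? I-1×I-2: LL|Ll|ll
L/II-3 aff ·: ll
L/III-1 ? II-3×II-2: Ll|ll
⇒ L over [I-1,I-2,II-1,II-2,II-3,III-1]: 42 consistent
Z/I-1 ? ·: ZZ|Zz|zz
Z/I-2 ? ·: ZZ|Zz|zz
Z/II-1 un I-1×I-2: ZZ|Zz
Z/II-2 ? I-1×I-2: ZZ|Zz|zz
Z/II-3 un ·: ZZ|Zz
Z/III-1 un II-3×II-2: ZZ|Zz
⇒ Z over [I-1,I-2,II-1,II-2,II-3,III-1]: 69 consistent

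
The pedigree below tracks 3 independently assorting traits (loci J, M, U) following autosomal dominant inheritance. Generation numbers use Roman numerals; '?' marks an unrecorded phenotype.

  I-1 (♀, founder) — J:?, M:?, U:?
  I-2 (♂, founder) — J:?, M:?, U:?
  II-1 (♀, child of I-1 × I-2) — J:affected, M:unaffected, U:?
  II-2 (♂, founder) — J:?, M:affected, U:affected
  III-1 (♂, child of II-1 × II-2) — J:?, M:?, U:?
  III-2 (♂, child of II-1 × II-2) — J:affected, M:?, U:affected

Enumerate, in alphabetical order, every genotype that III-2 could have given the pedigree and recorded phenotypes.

J/I-1 ? ·: jj|Jj|JJ
J/I-2 ? ·: jj|Jj|JJ
J/II-1 aff I-1×I-2: Jj|JJ
J/II-2 ? ·: jj|Jj|JJ
J/III-1 ? II-1×II-2: jj|Jj|JJ
J/III-2 aff II-1×II-2: Jj|JJ
⇒ J over [I-1,I-2,II-1,II-2,III-1,III-2]: 108 consistent
M/I-1 ? ·: mm|Mm
M/I-2 ? ·: mm|Mm
M/II-1 un I-1×I-2: mm
M/II-2 aff ·: Mm|MM
M/III-1 ? II-1×II-2: mm|Mm
M/III-2 ? II-1×II-2: mm|Mm
⇒ M over [I-1,I-2,II-1,II-2,III-1,III-2]: 20 consistent
U/I-1 ? ·: uu|Uu|UU
U/I-2 ? ·: uu|Uu|UU
U/II-1 ? I-1×I-2: uu|Uu|UU
U/II-2 aff ·: Uu|UU
U/III-1 ? II-1×II-2: uu|Uu|UU
U/III-2 aff II-1×II-2: Uu|UU
⇒ U over [I-1,I-2,II-1,II-2,III-1,III-2]: 102 consistent

III-2 ∈ {JJ Mm UU, JJ Mm Uu, JJ mm UU, JJ mm Uu, Jj Mm UU, Jj Mm Uu, Jj mm UU, Jj mm Uu}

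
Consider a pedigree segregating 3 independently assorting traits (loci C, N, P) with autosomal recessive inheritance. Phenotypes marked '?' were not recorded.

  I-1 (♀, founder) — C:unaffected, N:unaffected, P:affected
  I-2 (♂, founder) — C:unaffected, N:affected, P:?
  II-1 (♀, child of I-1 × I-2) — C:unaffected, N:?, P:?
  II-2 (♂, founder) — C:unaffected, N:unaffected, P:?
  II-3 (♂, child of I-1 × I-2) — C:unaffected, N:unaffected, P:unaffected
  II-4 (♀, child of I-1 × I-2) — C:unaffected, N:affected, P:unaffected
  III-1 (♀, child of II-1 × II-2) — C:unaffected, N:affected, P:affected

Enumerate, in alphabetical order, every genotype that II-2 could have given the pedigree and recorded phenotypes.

II-2 ∈ {CC Nn Pp, CC Nn pp, Cc Nn Pp, Cc Nn pp}

C/I-1 un ·: CC|Cc
C/I-2 un ·: CC|Cc
C/II-1 un I-1×I-2: CC|Cc
C/II-2 un ·: CC|Cc
C/II-3 un I-1×I-2: CC|Cc
C/II-4 un I-1×I-2: CC|Cc
C/III-1 un II-1×II-2: CC|Cc
⇒ C over [I-1,I-2,II-1,II-2,II-3,II-4,III-1]: 87 consistent
N/I-1 un ·: Nn
N/I-2 aff ·: nn
N/II-1 ? I-1×I-2: Nn|nn
N/II-2 un ·: Nn
N/II-3 un I-1×I-2: Nn
N/II-4 aff I-1×I-2: nn
N/III-1 aff II-1×II-2: nn
⇒ N over [I-1,I-2,II-1,II-2,II-3,II-4,III-1]: 2 consistent
P/I-1 aff ·: pp
P/I-2 ? ·: PP|Pp
P/II-1 ? I-1×I-2: Pp|pp
P/II-2 ? ·: Pp|pp
P/II-3 un I-1×I-2: Pp
P/II-4 un I-1×I-2: Pp
P/III-1 aff II-1×II-2: pp
⇒ P over [I-1,I-2,II-1,II-2,II-3,II-4,III-1]: 6 consistent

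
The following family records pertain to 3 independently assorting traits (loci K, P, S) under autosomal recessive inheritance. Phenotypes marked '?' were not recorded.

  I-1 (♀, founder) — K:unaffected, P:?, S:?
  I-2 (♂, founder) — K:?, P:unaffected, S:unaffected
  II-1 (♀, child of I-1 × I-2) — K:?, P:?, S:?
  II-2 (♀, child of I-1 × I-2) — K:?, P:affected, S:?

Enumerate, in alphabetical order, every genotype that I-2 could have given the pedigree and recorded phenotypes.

I-2 ∈ {KK Pp SS, KK Pp Ss, Kk Pp SS, Kk Pp Ss, kk Pp SS, kk Pp Ss}

K/I-1 un ·: KK|Kk
K/I-2 ? ·: KK|Kk|kk
K/II-1 ? I-1×I-2: KK|Kk|kk
K/II-2 ? I-1×I-2: KK|Kk|kk
⇒ K over [I-1,I-2,II-1,II-2]: 23 consistent
P/I-1 ? ·: Pp|pp
P/I-2 un ·: Pp
P/II-1 ? I-1×I-2: PP|Pp|pp
P/II-2 aff I-1×I-2: pp
⇒ P over [I-1,I-2,II-1,II-2]: 5 consistent
S/I-1 ? ·: SS|Ss|ss
S/I-2 un ·: SS|Ss
S/II-1 ? I-1×I-2: SS|Ss|ss
S/II-2 ? I-1×I-2: SS|Ss|ss
⇒ S over [I-1,I-2,II-1,II-2]: 23 consistent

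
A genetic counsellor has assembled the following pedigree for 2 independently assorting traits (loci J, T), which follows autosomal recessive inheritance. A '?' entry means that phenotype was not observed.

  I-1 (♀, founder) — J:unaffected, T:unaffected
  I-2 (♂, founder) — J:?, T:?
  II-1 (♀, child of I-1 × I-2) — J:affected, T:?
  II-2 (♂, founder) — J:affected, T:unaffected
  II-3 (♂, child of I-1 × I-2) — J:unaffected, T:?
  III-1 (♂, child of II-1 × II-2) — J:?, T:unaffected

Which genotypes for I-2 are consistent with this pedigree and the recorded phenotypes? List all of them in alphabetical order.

I-2 ∈ {Jj TT, Jj Tt, Jj tt, jj TT, jj Tt, jj tt}

J/I-1 un ·: Jj
J/I-2 ? ·: Jj|jj
J/II-1 aff I-1×I-2: jj
J/II-2 aff ·: jj
J/II-3 un I-1×I-2: JJ|Jj
J/III-1 ? II-1×II-2: jj
⇒ J over [I-1,I-2,II-1,II-2,II-3,III-1]: 3 consistent
T/I-1 un ·: TT|Tt
T/I-2 ? ·: TT|Tt|tt
T/II-1 ? I-1×I-2: TT|Tt|tt
T/II-2 un ·: TT|Tt
T/II-3 ? I-1×I-2: TT|Tt|tt
T/III-1 un II-1×II-2: TT|Tt
⇒ T over [I-1,I-2,II-1,II-2,II-3,III-1]: 74 consistent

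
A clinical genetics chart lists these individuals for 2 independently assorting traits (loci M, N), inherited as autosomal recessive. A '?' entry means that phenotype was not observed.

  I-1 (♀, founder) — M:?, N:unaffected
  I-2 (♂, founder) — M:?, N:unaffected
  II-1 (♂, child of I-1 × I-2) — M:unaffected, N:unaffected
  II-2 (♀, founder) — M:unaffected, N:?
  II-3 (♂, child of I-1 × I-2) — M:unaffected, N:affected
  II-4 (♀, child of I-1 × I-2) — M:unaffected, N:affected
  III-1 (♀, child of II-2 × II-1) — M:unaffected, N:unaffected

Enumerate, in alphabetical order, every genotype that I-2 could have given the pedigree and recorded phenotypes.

I-2 ∈ {MM Nn, Mm Nn, mm Nn}

M/I-1 ? ·: MM|Mm|mm
M/I-2 ? ·: MM|Mm|mm
M/II-1 un I-1×I-2: MM|Mm
M/II-2 un ·: MM|Mm
M/II-3 un I-1×I-2: MM|Mm
M/II-4 un I-1×I-2: MM|Mm
M/III-1 un II-2×II-1: MM|Mm
⇒ M over [I-1,I-2,II-1,II-2,II-3,II-4,III-1]: 103 consistent
N/I-1 un ·: Nn
N/I-2 un ·: Nn
N/II-1 un I-1×I-2: NN|Nn
N/II-2 ? ·: NN|Nn|nn
N/II-3 aff I-1×I-2: nn
N/II-4 aff I-1×I-2: nn
N/III-1 un II-2×II-1: NN|Nn
⇒ N over [I-1,I-2,II-1,II-2,II-3,II-4,III-1]: 9 consistent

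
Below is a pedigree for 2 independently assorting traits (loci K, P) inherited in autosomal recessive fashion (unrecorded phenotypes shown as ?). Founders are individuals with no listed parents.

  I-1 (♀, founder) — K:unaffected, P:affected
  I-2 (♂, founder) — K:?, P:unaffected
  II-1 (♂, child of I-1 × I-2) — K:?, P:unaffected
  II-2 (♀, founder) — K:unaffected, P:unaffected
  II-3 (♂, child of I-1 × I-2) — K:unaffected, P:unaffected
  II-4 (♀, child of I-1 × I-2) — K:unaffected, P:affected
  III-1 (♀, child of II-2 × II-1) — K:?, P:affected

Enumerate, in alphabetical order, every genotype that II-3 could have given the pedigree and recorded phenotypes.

II-3 ∈ {KK Pp, Kk Pp}

K/I-1 un ·: KK|Kk
K/I-2 ? ·: KK|Kk|kk
K/II-1 ? I-1×I-2: KK|Kk|kk
K/II-2 un ·: KK|Kk
K/II-3 un I-1×I-2: KK|Kk
K/II-4 un I-1×I-2: KK|Kk
K/III-1 ? II-2×II-1: KK|Kk|kk
⇒ K over [I-1,I-2,II-1,II-2,II-3,II-4,III-1]: 124 consistent
P/I-1 aff ·: pp
P/I-2 un ·: Pp
P/II-1 un I-1×I-2: Pp
P/II-2 un ·: Pp
P/II-3 un I-1×I-2: Pp
P/II-4 aff I-1×I-2: pp
P/III-1 aff II-2×II-1: pp
⇒ P over [I-1,I-2,II-1,II-2,II-3,II-4,III-1]: 1 consistent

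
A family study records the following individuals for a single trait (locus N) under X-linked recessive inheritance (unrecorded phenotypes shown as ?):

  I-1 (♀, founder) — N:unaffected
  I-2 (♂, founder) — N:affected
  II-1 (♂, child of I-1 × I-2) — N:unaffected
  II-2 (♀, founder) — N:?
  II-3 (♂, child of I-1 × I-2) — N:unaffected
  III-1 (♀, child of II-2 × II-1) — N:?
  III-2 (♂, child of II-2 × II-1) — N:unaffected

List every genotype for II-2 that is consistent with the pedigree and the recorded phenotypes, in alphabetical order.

N/I-1 un ·: X^NX^N|X^NX^n
N/I-2 aff ·: X^nY
N/II-1 un I-1×I-2: X^NY
N/II-2 ? ·: X^NX^N|X^NX^n
N/II-3 un I-1×I-2: X^NY
N/III-1 ? II-2×II-1: X^NX^N|X^NX^n
N/III-2 un II-2×II-1: X^NY
⇒ N over [I-1,I-2,II-1,II-2,II-3,III-1,III-2]: 6 consistent

II-2 ∈ {X^NX^N, X^NX^n}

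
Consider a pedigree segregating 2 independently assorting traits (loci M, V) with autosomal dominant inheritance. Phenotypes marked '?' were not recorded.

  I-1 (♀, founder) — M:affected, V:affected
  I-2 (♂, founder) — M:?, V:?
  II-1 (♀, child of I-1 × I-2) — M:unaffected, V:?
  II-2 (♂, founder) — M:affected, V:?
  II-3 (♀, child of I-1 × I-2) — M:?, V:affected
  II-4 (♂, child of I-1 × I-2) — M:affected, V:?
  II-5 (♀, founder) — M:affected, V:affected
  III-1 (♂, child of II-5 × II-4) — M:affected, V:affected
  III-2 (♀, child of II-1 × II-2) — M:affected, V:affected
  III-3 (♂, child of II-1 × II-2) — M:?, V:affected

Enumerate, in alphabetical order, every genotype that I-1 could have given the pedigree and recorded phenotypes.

M/I-1 aff ·: Mm
M/I-2 ? ·: mm|Mm
M/II-1 un I-1×I-2: mm
M/II-2 aff ·: Mm|MM
M/II-3 ? I-1×I-2: mm|Mm|MM
M/II-4 aff I-1×I-2: Mm|MM
M/II-5 aff ·: Mm|MM
M/III-1 aff II-5×II-4: Mm|MM
M/III-2 aff II-1×II-2: Mm
M/III-3 ? II-1×II-2: mm|Mm
⇒ M over [I-1,I-2,II-1,II-2,II-3,II-4,II-5,III-1,III-2,III-3]: 87 consistent
V/I-1 aff ·: Vv|VV
V/I-2 ? ·: vv|Vv|VV
V/II-1 ? I-1×I-2: vv|Vv|VV
V/II-2 ? ·: vv|Vv|VV
V/II-3 aff I-1×I-2: Vv|VV
V/II-4 ? I-1×I-2: vv|Vv|VV
V/II-5 aff ·: Vv|VV
V/III-1 aff II-5×II-4: Vv|VV
V/III-2 aff II-1×II-2: Vv|VV
V/III-3 aff II-1×II-2: Vv|VV
⇒ V over [I-1,I-2,II-1,II-2,II-3,II-4,II-5,III-1,III-2,III-3]: 846 consistent

I-1 ∈ {Mm VV, Mm Vv}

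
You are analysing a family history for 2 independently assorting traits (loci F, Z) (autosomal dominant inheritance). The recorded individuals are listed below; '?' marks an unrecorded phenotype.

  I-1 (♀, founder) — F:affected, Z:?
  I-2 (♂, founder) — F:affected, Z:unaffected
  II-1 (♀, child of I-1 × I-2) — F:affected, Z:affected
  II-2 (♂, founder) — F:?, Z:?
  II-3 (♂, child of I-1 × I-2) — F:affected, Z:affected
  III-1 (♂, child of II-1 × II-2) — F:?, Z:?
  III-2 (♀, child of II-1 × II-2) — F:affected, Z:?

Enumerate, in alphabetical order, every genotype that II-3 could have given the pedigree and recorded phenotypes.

F/I-1 aff ·: Ff|FF
F/I-2 aff ·: Ff|FF
F/II-1 aff I-1×I-2: Ff|FF
F/II-2 ? ·: ff|Ff|FF
F/II-3 aff I-1×I-2: Ff|FF
F/III-1 ? II-1×II-2: ff|Ff|FF
F/III-2 aff II-1×II-2: Ff|FF
⇒ F over [I-1,I-2,II-1,II-2,II-3,III-1,III-2]: 114 consistent
Z/I-1 ? ·: Zz|ZZ
Z/I-2 un ·: zz
Z/II-1 aff I-1×I-2: Zz
Z/II-2 ? ·: zz|Zz|ZZ
Z/II-3 aff I-1×I-2: Zz
Z/III-1 ? II-1×II-2: zz|Zz|ZZ
Z/III-2 ? II-1×II-2: zz|Zz|ZZ
⇒ Z over [I-1,I-2,II-1,II-2,II-3,III-1,III-2]: 34 consistent

II-3 ∈ {FF Zz, Ff Zz}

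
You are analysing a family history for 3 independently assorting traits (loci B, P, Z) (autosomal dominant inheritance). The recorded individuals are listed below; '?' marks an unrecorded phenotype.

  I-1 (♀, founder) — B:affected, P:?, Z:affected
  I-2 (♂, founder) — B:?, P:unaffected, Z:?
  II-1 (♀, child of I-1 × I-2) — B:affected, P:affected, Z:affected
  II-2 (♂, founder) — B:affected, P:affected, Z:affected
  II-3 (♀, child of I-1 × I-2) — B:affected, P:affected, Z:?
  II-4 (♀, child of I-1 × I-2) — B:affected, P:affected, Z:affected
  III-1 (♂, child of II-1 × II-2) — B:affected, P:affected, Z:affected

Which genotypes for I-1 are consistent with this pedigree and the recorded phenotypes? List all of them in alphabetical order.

B/I-1 aff ·: Bb|BB
B/I-2 ? ·: bb|Bb|BB
B/II-1 aff I-1×I-2: Bb|BB
B/II-2 aff ·: Bb|BB
B/II-3 aff I-1×I-2: Bb|BB
B/II-4 aff I-1×I-2: Bb|BB
B/III-1 aff II-1×II-2: Bb|BB
⇒ B over [I-1,I-2,II-1,II-2,II-3,II-4,III-1]: 95 consistent
P/I-1 ? ·: Pp|PP
P/I-2 un ·: pp
P/II-1 aff I-1×I-2: Pp
P/II-2 aff ·: Pp|PP
P/II-3 aff I-1×I-2: Pp
P/II-4 aff I-1×I-2: Pp
P/III-1 aff II-1×II-2: Pp|PP
⇒ P over [I-1,I-2,II-1,II-2,II-3,II-4,III-1]: 8 consistent
Z/I-1 aff ·: Zz|ZZ
Z/I-2 ? ·: zz|Zz|ZZ
Z/II-1 aff I-1×I-2: Zz|ZZ
Z/II-2 aff ·: Zz|ZZ
Z/II-3 ? I-1×I-2: zz|Zz|ZZ
Z/II-4 aff I-1×I-2: Zz|ZZ
Z/III-1 aff II-1×II-2: Zz|ZZ
⇒ Z over [I-1,I-2,II-1,II-2,II-3,II-4,III-1]: 113 consistent

I-1 ∈ {BB PP ZZ, BB PP Zz, BB Pp ZZ, BB Pp Zz, Bb PP ZZ, Bb PP Zz, Bb Pp ZZ, Bb Pp Zz}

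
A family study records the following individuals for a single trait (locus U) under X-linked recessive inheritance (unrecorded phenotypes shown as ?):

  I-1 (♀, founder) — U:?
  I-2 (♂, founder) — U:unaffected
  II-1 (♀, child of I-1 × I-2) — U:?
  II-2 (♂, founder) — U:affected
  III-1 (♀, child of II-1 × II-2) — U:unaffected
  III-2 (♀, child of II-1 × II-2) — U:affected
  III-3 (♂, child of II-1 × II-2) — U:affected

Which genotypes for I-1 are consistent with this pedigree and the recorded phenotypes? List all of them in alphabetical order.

I-1 ∈ {X^UX^u, X^uX^u}

U/I-1 ? ·: X^UX^u|X^uX^u
U/I-2 un ·: X^UY
U/II-1 ? I-1×I-2: X^UX^u
U/II-2 aff ·: X^uY
U/III-1 un II-1×II-2: X^UX^u
U/III-2 aff II-1×II-2: X^uX^u
U/III-3 aff II-1×II-2: X^uY
⇒ U over [I-1,I-2,II-1,II-2,III-1,III-2,III-3]: 2 consistent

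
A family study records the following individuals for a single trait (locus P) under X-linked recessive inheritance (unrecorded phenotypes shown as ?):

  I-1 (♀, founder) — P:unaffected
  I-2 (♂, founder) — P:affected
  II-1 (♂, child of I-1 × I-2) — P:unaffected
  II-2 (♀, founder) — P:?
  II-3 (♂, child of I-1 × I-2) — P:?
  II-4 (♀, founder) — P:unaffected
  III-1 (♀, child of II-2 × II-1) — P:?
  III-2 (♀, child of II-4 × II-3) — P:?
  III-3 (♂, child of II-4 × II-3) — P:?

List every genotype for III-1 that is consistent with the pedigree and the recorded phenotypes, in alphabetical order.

P/I-1 un ·: X^PX^P|X^PX^p
P/I-2 aff ·: X^pY
P/II-1 un I-1×I-2: X^PY
P/II-2 ? ·: X^PX^P|X^PX^p|X^pX^p
P/II-3 ? I-1×I-2: X^PY|X^pY
P/II-4 un ·: X^PX^P|X^PX^p
P/III-1 ? II-2×II-1: X^PX^P|X^PX^p
P/III-2 ? II-4×II-3: X^PX^P|X^PX^p|X^pX^p
P/III-3 ? II-4×II-3: X^PY|X^pY
⇒ P over [I-1,I-2,II-1,II-2,II-3,II-4,III-1,III-2,III-3]: 60 consistent

III-1 ∈ {X^PX^P, X^PX^p}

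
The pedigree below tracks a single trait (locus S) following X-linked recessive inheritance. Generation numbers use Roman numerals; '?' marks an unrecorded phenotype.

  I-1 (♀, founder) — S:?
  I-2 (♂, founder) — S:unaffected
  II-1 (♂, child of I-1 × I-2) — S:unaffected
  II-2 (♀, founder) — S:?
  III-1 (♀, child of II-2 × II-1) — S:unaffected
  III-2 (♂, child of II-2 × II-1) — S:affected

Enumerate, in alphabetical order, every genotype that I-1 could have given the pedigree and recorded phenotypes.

I-1 ∈ {X^SX^S, X^SX^s}

S/I-1 ? ·: X^SX^S|X^SX^s
S/I-2 un ·: X^SY
S/II-1 un I-1×I-2: X^SY
S/II-2 ? ·: X^SX^s|X^sX^s
S/III-1 un II-2×II-1: X^SX^S|X^SX^s
S/III-2 aff II-2×II-1: X^sY
⇒ S over [I-1,I-2,II-1,II-2,III-1,III-2]: 6 consistent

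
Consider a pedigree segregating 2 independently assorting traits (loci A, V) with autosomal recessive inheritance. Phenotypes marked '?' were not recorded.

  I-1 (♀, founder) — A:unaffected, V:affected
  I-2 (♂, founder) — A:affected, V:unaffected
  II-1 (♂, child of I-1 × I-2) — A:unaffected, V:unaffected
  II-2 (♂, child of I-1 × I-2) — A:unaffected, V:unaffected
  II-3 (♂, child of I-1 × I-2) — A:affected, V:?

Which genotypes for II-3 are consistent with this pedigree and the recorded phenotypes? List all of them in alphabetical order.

A/I-1 un ·: Aa
A/I-2 aff ·: aa
A/II-1 un I-1×I-2: Aa
A/II-2 un I-1×I-2: Aa
A/II-3 aff I-1×I-2: aa
⇒ A over [I-1,I-2,II-1,II-2,II-3]: 1 consistent
V/I-1 aff ·: vv
V/I-2 un ·: VV|Vv
V/II-1 un I-1×I-2: Vv
V/II-2 un I-1×I-2: Vv
V/II-3 ? I-1×I-2: Vv|vv
⇒ V over [I-1,I-2,II-1,II-2,II-3]: 3 consistent

II-3 ∈ {aa Vv, aa vv}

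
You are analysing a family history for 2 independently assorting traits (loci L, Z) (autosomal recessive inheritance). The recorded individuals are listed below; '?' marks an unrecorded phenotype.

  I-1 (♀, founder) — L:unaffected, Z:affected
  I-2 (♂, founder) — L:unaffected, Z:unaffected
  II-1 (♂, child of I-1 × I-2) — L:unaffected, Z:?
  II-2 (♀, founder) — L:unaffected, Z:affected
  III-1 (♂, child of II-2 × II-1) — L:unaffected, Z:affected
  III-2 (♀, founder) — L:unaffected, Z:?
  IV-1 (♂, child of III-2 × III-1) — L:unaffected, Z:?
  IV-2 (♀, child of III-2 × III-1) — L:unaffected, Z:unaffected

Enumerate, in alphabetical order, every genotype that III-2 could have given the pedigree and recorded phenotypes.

III-2 ∈ {LL ZZ, LL Zz, Ll ZZ, Ll Zz}

L/I-1 un ·: LL|Ll
L/I-2 un ·: LL|Ll
L/II-1 un I-1×I-2: LL|Ll
L/II-2 un ·: LL|Ll
L/III-1 un II-2×II-1: LL|Ll
L/III-2 un ·: LL|Ll
L/IV-1 un III-2×III-1: LL|Ll
L/IV-2 un III-2×III-1: LL|Ll
⇒ L over [I-1,I-2,II-1,II-2,III-1,III-2,IV-1,IV-2]: 150 consistent
Z/I-1 aff ·: zz
Z/I-2 un ·: ZZ|Zz
Z/II-1 ? I-1×I-2: Zz|zz
Z/II-2 aff ·: zz
Z/III-1 aff II-2×II-1: zz
Z/III-2 ? ·: ZZ|Zz
Z/IV-1 ? III-2×III-1: Zz|zz
Z/IV-2 un III-2×III-1: Zz
⇒ Z over [I-1,I-2,II-1,II-2,III-1,III-2,IV-1,IV-2]: 9 consistent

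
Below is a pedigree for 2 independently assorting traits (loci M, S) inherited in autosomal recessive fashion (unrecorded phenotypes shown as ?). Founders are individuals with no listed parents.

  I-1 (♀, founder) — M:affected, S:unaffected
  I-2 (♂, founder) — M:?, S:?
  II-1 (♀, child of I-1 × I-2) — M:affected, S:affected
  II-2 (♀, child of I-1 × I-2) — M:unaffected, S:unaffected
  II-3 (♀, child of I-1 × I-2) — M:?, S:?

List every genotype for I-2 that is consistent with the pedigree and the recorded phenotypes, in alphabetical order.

I-2 ∈ {Mm Ss, Mm ss}

M/I-1 aff ·: mm
M/I-2 ? ·: Mm
M/II-1 aff I-1×I-2: mm
M/II-2 un I-1×I-2: Mm
M/II-3 ? I-1×I-2: Mm|mm
⇒ M over [I-1,I-2,II-1,II-2,II-3]: 2 consistent
S/I-1 un ·: Ss
S/I-2 ? ·: Ss|ss
S/II-1 aff I-1×I-2: ss
S/II-2 un I-1×I-2: SS|Ss
S/II-3 ? I-1×I-2: SS|Ss|ss
⇒ S over [I-1,I-2,II-1,II-2,II-3]: 8 consistent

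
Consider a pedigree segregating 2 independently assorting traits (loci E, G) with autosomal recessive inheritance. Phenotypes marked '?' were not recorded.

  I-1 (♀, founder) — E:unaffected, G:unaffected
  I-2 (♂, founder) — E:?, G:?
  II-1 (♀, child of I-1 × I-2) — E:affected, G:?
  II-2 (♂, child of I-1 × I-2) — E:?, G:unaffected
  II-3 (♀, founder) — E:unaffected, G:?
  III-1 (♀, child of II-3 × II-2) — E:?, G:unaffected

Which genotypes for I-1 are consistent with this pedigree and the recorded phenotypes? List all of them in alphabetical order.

E/I-1 un ·: Ee
E/I-2 ? ·: Ee|ee
E/II-1 aff I-1×I-2: ee
E/II-2 ? I-1×I-2: EE|Ee|ee
E/II-3 un ·: EE|Ee
E/III-1 ? II-3×II-2: EE|Ee|ee
⇒ E over [I-1,I-2,II-1,II-2,II-3,III-1]: 19 consistent
G/I-1 un ·: GG|Gg
G/I-2 ? ·: GG|Gg|gg
G/II-1 ? I-1×I-2: GG|Gg|gg
G/II-2 un I-1×I-2: GG|Gg
G/II-3 ? ·: GG|Gg|gg
G/III-1 un II-3×II-2: GG|Gg
⇒ G over [I-1,I-2,II-1,II-2,II-3,III-1]: 82 consistent

I-1 ∈ {Ee GG, Ee Gg}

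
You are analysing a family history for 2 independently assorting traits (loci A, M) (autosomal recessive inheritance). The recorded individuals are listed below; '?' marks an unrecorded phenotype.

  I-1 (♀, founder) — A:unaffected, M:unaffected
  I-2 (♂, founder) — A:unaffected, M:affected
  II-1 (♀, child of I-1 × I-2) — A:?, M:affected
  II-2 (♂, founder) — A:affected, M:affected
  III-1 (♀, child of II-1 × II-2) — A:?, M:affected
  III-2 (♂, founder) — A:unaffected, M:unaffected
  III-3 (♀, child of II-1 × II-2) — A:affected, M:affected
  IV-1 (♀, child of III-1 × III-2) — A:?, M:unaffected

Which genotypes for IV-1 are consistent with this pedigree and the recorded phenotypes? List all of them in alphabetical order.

A/I-1 un ·: AA|Aa
A/I-2 un ·: AA|Aa
A/II-1 ? I-1×I-2: Aa|aa
A/II-2 aff ·: aa
A/III-1 ? II-1×II-2: Aa|aa
A/III-2 un ·: AA|Aa
A/III-3 aff II-1×II-2: aa
A/IV-1 ? III-1×III-2: AA|Aa|aa
⇒ A over [I-1,I-2,II-1,II-2,III-1,III-2,III-3,IV-1]: 27 consistent
M/I-1 un ·: Mm
M/I-2 aff ·: mm
M/II-1 aff I-1×I-2: mm
M/II-2 aff ·: mm
M/III-1 aff II-1×II-2: mm
M/III-2 un ·: MM|Mm
M/III-3 aff II-1×II-2: mm
M/IV-1 un III-1×III-2: Mm
⇒ M over [I-1,I-2,II-1,II-2,III-1,III-2,III-3,IV-1]: 2 consistent

IV-1 ∈ {AA Mm, Aa Mm, aa Mm}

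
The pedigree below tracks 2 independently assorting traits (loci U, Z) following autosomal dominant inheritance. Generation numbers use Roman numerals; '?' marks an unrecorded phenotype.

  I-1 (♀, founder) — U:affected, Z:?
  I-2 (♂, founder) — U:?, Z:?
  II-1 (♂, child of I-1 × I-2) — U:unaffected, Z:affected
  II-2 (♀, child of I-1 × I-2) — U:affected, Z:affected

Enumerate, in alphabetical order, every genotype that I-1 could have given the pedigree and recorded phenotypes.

I-1 ∈ {Uu ZZ, Uu Zz, Uu zz}

U/I-1 aff ·: Uu
U/I-2 ? ·: uu|Uu
U/II-1 un I-1×I-2: uu
U/II-2 aff I-1×I-2: Uu|UU
⇒ U over [I-1,I-2,II-1,II-2]: 3 consistent
Z/I-1 ? ·: zz|Zz|ZZ
Z/I-2 ? ·: zz|Zz|ZZ
Z/II-1 aff I-1×I-2: Zz|ZZ
Z/II-2 aff I-1×I-2: Zz|ZZ
⇒ Z over [I-1,I-2,II-1,II-2]: 17 consistent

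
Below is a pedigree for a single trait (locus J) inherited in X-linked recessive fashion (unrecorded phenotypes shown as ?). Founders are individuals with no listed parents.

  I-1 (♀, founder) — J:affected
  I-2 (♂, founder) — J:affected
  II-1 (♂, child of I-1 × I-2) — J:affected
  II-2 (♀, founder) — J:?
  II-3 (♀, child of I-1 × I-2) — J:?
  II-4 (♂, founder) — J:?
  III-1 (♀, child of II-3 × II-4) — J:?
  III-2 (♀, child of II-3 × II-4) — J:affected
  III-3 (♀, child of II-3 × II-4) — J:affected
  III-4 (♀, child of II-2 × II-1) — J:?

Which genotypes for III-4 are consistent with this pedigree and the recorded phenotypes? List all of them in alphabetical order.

III-4 ∈ {X^JX^j, X^jX^j}

J/I-1 aff ·: X^jX^j
J/I-2 aff ·: X^jY
J/II-1 aff I-1×I-2: X^jY
J/II-2 ? ·: X^JX^J|X^JX^j|X^jX^j
J/II-3 ? I-1×I-2: X^jX^j
J/II-4 ? ·: X^jY
J/III-1 ? II-3×II-4: X^jX^j
J/III-2 aff II-3×II-4: X^jX^j
J/III-3 aff II-3×II-4: X^jX^j
J/III-4 ? II-2×II-1: X^JX^j|X^jX^j
⇒ J over [I-1,I-2,II-1,II-2,II-3,II-4,III-1,III-2,III-3,III-4]: 4 consistent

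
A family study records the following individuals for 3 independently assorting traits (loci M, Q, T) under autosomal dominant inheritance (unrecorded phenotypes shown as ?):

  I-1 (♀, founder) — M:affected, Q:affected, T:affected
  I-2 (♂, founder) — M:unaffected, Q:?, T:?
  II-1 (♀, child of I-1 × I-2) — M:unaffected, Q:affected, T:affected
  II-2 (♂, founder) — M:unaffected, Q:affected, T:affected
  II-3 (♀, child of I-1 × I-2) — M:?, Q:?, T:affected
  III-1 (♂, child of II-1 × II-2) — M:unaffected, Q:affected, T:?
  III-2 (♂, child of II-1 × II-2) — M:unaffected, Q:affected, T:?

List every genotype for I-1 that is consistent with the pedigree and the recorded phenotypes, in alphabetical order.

I-1 ∈ {Mm QQ TT, Mm QQ Tt, Mm Qq TT, Mm Qq Tt}

M/I-1 aff ·: Mm
M/I-2 un ·: mm
M/II-1 un I-1×I-2: mm
M/II-2 un ·: mm
M/II-3 ? I-1×I-2: mm|Mm
M/III-1 un II-1×II-2: mm
M/III-2 un II-1×II-2: mm
⇒ M over [I-1,I-2,II-1,II-2,II-3,III-1,III-2]: 2 consistent
Q/I-1 aff ·: Qq|QQ
Q/I-2 ? ·: qq|Qq|QQ
Q/II-1 aff I-1×I-2: Qq|QQ
Q/II-2 aff ·: Qq|QQ
Q/II-3 ? I-1×I-2: qq|Qq|QQ
Q/III-1 aff II-1×II-2: Qq|QQ
Q/III-2 aff II-1×II-2: Qq|QQ
⇒ Q over [I-1,I-2,II-1,II-2,II-3,III-1,III-2]: 120 consistent
T/I-1 aff ·: Tt|TT
T/I-2 ? ·: tt|Tt|TT
T/II-1 aff I-1×I-2: Tt|TT
T/II-2 aff ·: Tt|TT
T/II-3 aff I-1×I-2: Tt|TT
T/III-1 ? II-1×II-2: tt|Tt|TT
T/III-2 ? II-1×II-2: tt|Tt|TT
⇒ T over [I-1,I-2,II-1,II-2,II-3,III-1,III-2]: 139 consistent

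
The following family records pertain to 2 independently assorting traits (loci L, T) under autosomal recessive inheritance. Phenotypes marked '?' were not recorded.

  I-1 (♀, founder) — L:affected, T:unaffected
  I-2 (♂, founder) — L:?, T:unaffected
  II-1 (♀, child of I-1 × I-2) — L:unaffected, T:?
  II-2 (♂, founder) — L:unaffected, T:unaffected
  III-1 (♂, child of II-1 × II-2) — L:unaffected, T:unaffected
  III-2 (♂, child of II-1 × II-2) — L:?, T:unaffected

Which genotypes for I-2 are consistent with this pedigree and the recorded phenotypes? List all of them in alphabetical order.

L/I-1 aff ·: ll
L/I-2 ? ·: LL|Ll
L/II-1 un I-1×I-2: Ll
L/II-2 un ·: LL|Ll
L/III-1 un II-1×II-2: LL|Ll
L/III-2 ? II-1×II-2: LL|Ll|ll
⇒ L over [I-1,I-2,II-1,II-2,III-1,III-2]: 20 consistent
T/I-1 un ·: TT|Tt
T/I-2 un ·: TT|Tt
T/II-1 ? I-1×I-2: TT|Tt|tt
T/II-2 un ·: TT|Tt
T/III-1 un II-1×II-2: TT|Tt
T/III-2 un II-1×II-2: TT|Tt
⇒ T over [I-1,I-2,II-1,II-2,III-1,III-2]: 46 consistent

I-2 ∈ {LL TT, LL Tt, Ll TT, Ll Tt}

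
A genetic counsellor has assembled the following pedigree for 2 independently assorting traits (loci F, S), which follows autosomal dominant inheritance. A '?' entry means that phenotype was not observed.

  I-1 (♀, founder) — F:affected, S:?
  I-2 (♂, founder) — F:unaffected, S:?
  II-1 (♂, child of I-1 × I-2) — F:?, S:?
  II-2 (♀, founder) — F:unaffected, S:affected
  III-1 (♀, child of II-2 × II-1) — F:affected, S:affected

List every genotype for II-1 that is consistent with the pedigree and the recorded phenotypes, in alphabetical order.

II-1 ∈ {Ff SS, Ff Ss, Ff ss}

F/I-1 aff ·: Ff|FF
F/I-2 un ·: ff
F/II-1 ? I-1×I-2: Ff
F/II-2 un ·: ff
F/III-1 aff II-2×II-1: Ff
⇒ F over [I-1,I-2,II-1,II-2,III-1]: 2 consistent
S/I-1 ? ·: ss|Ss|SS
S/I-2 ? ·: ss|Ss|SS
S/II-1 ? I-1×I-2: ss|Ss|SS
S/II-2 aff ·: Ss|SS
S/III-1 aff II-2×II-1: Ss|SS
⇒ S over [I-1,I-2,II-1,II-2,III-1]: 48 consistent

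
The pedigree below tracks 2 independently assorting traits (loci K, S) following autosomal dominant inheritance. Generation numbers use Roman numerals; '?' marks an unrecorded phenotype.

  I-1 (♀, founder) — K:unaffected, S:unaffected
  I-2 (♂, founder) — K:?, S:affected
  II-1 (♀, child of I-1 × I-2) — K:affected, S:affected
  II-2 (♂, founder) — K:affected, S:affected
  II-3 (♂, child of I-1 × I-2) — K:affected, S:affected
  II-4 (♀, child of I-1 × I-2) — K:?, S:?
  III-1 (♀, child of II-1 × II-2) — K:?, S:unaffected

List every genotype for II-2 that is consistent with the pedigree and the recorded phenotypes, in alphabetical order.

II-2 ∈ {KK Ss, Kk Ss}

K/I-1 un ·: kk
K/I-2 ? ·: Kk|KK
K/II-1 aff I-1×I-2: Kk
K/II-2 aff ·: Kk|KK
K/II-3 aff I-1×I-2: Kk
K/II-4 ? I-1×I-2: kk|Kk
K/III-1 ? II-1×II-2: kk|Kk|KK
⇒ K over [I-1,I-2,II-1,II-2,II-3,II-4,III-1]: 15 consistent
S/I-1 un ·: ss
S/I-2 aff ·: Ss|SS
S/II-1 aff I-1×I-2: Ss
S/II-2 aff ·: Ss
S/II-3 aff I-1×I-2: Ss
S/II-4 ? I-1×I-2: ss|Ss
S/III-1 un II-1×II-2: ss
⇒ S over [I-1,I-2,II-1,II-2,II-3,II-4,III-1]: 3 consistent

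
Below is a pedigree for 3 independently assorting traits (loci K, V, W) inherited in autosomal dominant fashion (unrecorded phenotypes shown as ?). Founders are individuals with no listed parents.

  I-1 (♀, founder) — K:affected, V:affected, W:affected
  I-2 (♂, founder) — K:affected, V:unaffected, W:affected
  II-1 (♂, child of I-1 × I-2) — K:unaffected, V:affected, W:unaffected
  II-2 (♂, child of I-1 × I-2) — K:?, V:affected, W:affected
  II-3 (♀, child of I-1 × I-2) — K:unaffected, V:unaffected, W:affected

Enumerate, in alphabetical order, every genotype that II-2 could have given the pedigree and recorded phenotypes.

K/I-1 aff ·: Kk
K/I-2 aff ·: Kk
K/II-1 un I-1×I-2: kk
K/II-2 ? I-1×I-2: kk|Kk|KK
K/II-3 un I-1×I-2: kk
⇒ K over [I-1,I-2,II-1,II-2,II-3]: 3 consistent
V/I-1 aff ·: Vv
V/I-2 un ·: vv
V/II-1 aff I-1×I-2: Vv
V/II-2 aff I-1×I-2: Vv
V/II-3 un I-1×I-2: vv
⇒ V over [I-1,I-2,II-1,II-2,II-3]: 1 consistent
W/I-1 aff ·: Ww
W/I-2 aff ·: Ww
W/II-1 un I-1×I-2: ww
W/II-2 aff I-1×I-2: Ww|WW
W/II-3 aff I-1×I-2: Ww|WW
⇒ W over [I-1,I-2,II-1,II-2,II-3]: 4 consistent

II-2 ∈ {KK Vv WW, KK Vv Ww, Kk Vv WW, Kk Vv Ww, kk Vv WW, kk Vv Ww}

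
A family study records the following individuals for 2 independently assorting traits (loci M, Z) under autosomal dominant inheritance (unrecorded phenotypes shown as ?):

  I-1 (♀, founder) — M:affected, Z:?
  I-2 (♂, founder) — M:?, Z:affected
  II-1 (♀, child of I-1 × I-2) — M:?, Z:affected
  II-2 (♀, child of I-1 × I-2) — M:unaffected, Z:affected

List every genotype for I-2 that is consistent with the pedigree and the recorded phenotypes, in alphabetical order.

I-2 ∈ {Mm ZZ, Mm Zz, mm ZZ, mm Zz}

M/I-1 aff ·: Mm
M/I-2 ? ·: mm|Mm
M/II-1 ? I-1×I-2: mm|Mm|MM
M/II-2 un I-1×I-2: mm
⇒ M over [I-1,I-2,II-1,II-2]: 5 consistent
Z/I-1 ? ·: zz|Zz|ZZ
Z/I-2 aff ·: Zz|ZZ
Z/II-1 aff I-1×I-2: Zz|ZZ
Z/II-2 aff I-1×I-2: Zz|ZZ
⇒ Z over [I-1,I-2,II-1,II-2]: 15 consistent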